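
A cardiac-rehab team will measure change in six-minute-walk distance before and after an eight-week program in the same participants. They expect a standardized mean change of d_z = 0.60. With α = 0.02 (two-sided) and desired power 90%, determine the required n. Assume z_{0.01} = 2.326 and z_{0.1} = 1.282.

For a paired (one-sample on differences) test: n = ((z_{α/2} + z_β) / d)².
z_{α/2} + z_β = 2.326 + 1.282 = 3.608.
n = (3.608 / 0.60)² = 6.013² = 36.16.
Round up.

n = 37 pairs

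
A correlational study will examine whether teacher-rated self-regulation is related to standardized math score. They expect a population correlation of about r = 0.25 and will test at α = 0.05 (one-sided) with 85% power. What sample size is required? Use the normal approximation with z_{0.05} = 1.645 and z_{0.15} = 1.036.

n = 114

Fisher's z: C = ½·ln((1+r)/(1−r)) = ½·ln(1.6667) = 0.2554.
n = ((z_{α} + z_β)/C)² + 3.
(1.645 + 1.036) / 0.2554 = 2.681 / 0.2554 = 10.497.
n = 10.497² + 3 = 110.19 + 3 = 113.2.
Round up.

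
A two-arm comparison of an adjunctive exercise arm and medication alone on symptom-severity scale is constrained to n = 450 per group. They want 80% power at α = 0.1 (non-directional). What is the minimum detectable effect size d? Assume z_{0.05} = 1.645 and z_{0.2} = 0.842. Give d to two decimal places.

For two independent groups of n = 450 each: d_min = (z_{α/2} + z_β)·√(2/n).
z-sum = 1.645 + 0.842 = 2.487.
d_min = 2.487 × √(2/450) = 2.487 × 0.0667 = 0.166.

d_min ≈ 0.17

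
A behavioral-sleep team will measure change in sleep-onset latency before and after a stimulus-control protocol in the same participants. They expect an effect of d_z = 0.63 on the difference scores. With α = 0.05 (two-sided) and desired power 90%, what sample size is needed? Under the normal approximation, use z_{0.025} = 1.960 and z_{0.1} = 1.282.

n = 27 pairs

For a paired (one-sample on differences) test: n = ((z_{α/2} + z_β) / d)².
z_{α/2} + z_β = 1.960 + 1.282 = 3.242.
n = (3.242 / 0.63)² = 5.146² = 26.48.
Round up.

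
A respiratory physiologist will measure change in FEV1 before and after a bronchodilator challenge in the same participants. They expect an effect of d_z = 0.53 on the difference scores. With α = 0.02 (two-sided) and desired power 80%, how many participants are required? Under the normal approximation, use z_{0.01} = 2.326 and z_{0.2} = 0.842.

For a paired (one-sample on differences) test: n = ((z_{α/2} + z_β) / d)².
z_{α/2} + z_β = 2.326 + 0.842 = 3.168.
n = (3.168 / 0.53)² = 5.977² = 35.73.
Round up.

n = 36 pairs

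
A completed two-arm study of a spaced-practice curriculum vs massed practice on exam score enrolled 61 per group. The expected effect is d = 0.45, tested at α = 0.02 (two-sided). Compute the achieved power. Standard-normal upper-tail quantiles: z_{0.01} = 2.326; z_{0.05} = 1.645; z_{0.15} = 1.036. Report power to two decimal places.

power ≈ 0.56

For two equal groups, power = Φ(d·√(n/2) − z_{α/2}).
d·√(n/2) = 0.45 × √(61/2) = 0.45 × 5.523 = 2.485.
z_β = 2.485 − 2.326 = 0.159.
Power = Φ(0.159) = 0.563.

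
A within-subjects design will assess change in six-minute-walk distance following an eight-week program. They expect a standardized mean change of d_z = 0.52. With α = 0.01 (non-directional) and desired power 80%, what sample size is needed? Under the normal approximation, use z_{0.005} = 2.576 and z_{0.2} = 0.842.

n = 44 pairs

For a paired (one-sample on differences) test: n = ((z_{α/2} + z_β) / d)².
z_{α/2} + z_β = 2.576 + 0.842 = 3.418.
n = (3.418 / 0.52)² = 6.573² = 43.21.
Round up.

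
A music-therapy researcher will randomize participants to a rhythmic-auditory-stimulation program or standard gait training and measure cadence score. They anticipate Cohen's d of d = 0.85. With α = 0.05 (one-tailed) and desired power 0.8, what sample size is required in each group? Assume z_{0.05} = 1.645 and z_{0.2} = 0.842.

For two independent groups with equal n: n = 2·((z_{α} + z_β) / d)².
z_{α} + z_β = 1.645 + 0.842 = 2.487.
n = 2 × (2.487 / 0.85)² = 2 × 2.926² = 2 × 8.56 = 17.1.
Round up to the next whole participant.

n = 18 per group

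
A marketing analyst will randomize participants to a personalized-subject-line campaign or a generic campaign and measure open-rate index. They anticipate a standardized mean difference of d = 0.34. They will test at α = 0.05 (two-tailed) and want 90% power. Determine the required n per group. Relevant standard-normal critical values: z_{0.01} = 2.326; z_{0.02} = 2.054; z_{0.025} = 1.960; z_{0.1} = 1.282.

n = 182 per group

For two independent groups with equal n: n = 2·((z_{α/2} + z_β) / d)².
z_{α/2} + z_β = 1.960 + 1.282 = 3.242.
n = 2 × (3.242 / 0.34)² = 2 × 9.535² = 2 × 90.92 = 181.8.
Round up to the next whole participant.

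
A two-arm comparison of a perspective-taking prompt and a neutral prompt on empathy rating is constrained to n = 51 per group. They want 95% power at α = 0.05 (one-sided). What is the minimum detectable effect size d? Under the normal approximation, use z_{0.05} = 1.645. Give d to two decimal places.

d_min ≈ 0.65

For two independent groups of n = 51 each: d_min = (z_{α} + z_β)·√(2/n).
z-sum = 1.645 + 1.645 = 3.290.
d_min = 3.290 × √(2/51) = 3.290 × 0.1980 = 0.652.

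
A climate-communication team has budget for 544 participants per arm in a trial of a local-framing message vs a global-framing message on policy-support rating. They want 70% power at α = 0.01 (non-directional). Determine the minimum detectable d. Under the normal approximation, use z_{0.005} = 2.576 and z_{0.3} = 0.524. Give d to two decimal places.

d_min ≈ 0.19

For two independent groups of n = 544 each: d_min = (z_{α/2} + z_β)·√(2/n).
z-sum = 2.576 + 0.524 = 3.100.
d_min = 3.100 × √(2/544) = 3.100 × 0.0606 = 0.188.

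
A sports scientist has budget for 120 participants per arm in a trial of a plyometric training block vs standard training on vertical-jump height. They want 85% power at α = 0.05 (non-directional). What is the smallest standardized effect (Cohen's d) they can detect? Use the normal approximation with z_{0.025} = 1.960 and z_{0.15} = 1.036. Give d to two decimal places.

For two independent groups of n = 120 each: d_min = (z_{α/2} + z_β)·√(2/n).
z-sum = 1.960 + 1.036 = 2.996.
d_min = 2.996 × √(2/120) = 2.996 × 0.1291 = 0.387.

d_min ≈ 0.39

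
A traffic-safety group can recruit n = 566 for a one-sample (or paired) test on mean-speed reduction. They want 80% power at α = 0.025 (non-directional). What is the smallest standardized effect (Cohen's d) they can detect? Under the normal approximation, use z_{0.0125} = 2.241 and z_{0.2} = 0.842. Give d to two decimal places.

d_min ≈ 0.13

For a single sample (or paired design) of n = 566: d_min = (z_{α/2} + z_β)/√n.
z-sum = 2.241 + 0.842 = 3.083.
d_min = 3.083 / √566 = 3.083 / 23.791 = 0.130.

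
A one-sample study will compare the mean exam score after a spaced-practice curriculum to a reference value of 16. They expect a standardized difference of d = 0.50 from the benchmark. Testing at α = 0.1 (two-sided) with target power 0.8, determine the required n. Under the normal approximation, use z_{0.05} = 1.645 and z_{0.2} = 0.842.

For a one-sample test: n = ((z_{α/2} + z_β) / d)².
z_{α/2} + z_β = 1.645 + 0.842 = 2.487.
n = (2.487 / 0.50)² = 4.974² = 24.74.
Round up.

n = 25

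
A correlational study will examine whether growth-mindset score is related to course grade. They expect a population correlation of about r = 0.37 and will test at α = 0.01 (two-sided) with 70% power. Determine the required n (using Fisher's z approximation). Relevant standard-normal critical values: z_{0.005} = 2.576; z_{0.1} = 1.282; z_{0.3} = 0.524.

n = 67

Fisher's z: C = ½·ln((1+r)/(1−r)) = ½·ln(2.1746) = 0.3884.
n = ((z_{α/2} + z_β)/C)² + 3.
(2.576 + 0.524) / 0.3884 = 3.100 / 0.3884 = 7.981.
n = 7.981² + 3 = 63.70 + 3 = 66.7.
Round up.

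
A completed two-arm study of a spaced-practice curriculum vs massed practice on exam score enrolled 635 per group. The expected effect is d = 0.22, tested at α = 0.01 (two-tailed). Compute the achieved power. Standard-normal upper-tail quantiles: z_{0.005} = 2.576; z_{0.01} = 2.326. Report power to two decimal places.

For two equal groups, power = Φ(d·√(n/2) − z_{α/2}).
d·√(n/2) = 0.22 × √(635/2) = 0.22 × 17.819 = 3.920.
z_β = 3.920 − 2.576 = 1.344.
Power = Φ(1.344) = 0.911.

power ≈ 0.91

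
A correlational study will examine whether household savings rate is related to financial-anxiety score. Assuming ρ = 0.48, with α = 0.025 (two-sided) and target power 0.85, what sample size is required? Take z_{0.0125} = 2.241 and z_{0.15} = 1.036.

Fisher's z: C = ½·ln((1+r)/(1−r)) = ½·ln(2.8462) = 0.5230.
n = ((z_{α/2} + z_β)/C)² + 3.
(2.241 + 1.036) / 0.5230 = 3.277 / 0.5230 = 6.266.
n = 6.266² + 3 = 39.26 + 3 = 42.3.
Round up.

n = 43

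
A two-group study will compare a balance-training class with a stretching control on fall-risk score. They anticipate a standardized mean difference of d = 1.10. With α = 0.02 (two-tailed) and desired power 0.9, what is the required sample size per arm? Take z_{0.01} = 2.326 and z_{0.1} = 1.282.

For two independent groups with equal n: n = 2·((z_{α/2} + z_β) / d)².
z_{α/2} + z_β = 2.326 + 1.282 = 3.608.
n = 2 × (3.608 / 1.10)² = 2 × 3.280² = 2 × 10.76 = 21.5.
Round up to the next whole participant.

n = 22 per group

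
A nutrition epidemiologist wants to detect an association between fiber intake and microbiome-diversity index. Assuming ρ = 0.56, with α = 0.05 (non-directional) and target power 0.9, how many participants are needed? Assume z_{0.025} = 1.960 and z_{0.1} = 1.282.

Fisher's z: C = ½·ln((1+r)/(1−r)) = ½·ln(3.5455) = 0.6328.
n = ((z_{α/2} + z_β)/C)² + 3.
(1.960 + 1.282) / 0.6328 = 3.242 / 0.6328 = 5.123.
n = 5.123² + 3 = 26.25 + 3 = 29.2.
Round up.

n = 30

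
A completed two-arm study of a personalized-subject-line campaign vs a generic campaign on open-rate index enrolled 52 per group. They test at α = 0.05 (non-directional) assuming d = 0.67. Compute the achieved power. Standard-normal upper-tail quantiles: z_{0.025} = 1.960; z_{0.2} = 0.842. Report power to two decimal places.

For two equal groups, power = Φ(d·√(n/2) − z_{α/2}).
d·√(n/2) = 0.67 × √(52/2) = 0.67 × 5.099 = 3.416.
z_β = 3.416 − 1.960 = 1.456.
Power = Φ(1.456) = 0.927.

power ≈ 0.93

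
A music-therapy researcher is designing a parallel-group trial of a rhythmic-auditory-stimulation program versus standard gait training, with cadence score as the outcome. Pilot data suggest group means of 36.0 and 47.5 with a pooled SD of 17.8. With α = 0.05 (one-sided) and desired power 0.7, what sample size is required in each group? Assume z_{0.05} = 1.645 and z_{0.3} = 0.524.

n = 23 per group

Cohen's d = |M₁ − M₂| / SD_pooled = |36.0 − 47.5| / 17.8 = 11.5 / 17.8 = 0.646.
For two independent groups with equal n: n = 2·((z_{α} + z_β) / d)².
z_{α} + z_β = 1.645 + 0.524 = 2.169.
n = 2 × (2.169 / 0.646)² = 2 × 3.358² = 2 × 11.27 = 22.5.
Round up to the next whole participant.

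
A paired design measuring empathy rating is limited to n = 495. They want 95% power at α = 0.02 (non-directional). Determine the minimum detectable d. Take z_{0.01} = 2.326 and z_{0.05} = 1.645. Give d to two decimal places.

d_min ≈ 0.18

For a single sample (or paired design) of n = 495: d_min = (z_{α/2} + z_β)/√n.
z-sum = 2.326 + 1.645 = 3.971.
d_min = 3.971 / √495 = 3.971 / 22.249 = 0.178.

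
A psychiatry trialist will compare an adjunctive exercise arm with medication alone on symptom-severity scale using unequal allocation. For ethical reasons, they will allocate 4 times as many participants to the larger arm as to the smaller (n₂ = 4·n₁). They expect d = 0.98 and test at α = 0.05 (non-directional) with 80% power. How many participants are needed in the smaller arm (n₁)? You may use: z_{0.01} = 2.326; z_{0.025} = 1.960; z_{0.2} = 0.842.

With allocation ratio k = n₂/n₁ = 4, Var(x̄₁−x̄₂) = σ²(1/n₁ + 1/(k·n₁)) = σ²·(k+1)/(k·n₁).
So n₁ = (1 + 1/k)·((z_{α/2} + z_β)/d)² = 1.250 × (2.802/0.98)².
n₁ = 1.250 × 8.17 = 10.2.
Round up: n₁ = 11, giving n₂ = 4 × 11 = 44.

n₁ = 11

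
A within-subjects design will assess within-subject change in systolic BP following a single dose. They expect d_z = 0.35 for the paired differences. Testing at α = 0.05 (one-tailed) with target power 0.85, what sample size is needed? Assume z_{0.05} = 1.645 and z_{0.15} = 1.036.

n = 59 pairs

For a paired (one-sample on differences) test: n = ((z_{α} + z_β) / d)².
z_{α} + z_β = 1.645 + 1.036 = 2.681.
n = (2.681 / 0.35)² = 7.660² = 58.68.
Round up.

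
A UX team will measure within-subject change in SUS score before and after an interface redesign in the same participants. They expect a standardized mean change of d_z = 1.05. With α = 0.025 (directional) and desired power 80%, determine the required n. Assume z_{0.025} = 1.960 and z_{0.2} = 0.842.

n = 8 pairs

For a paired (one-sample on differences) test: n = ((z_{α} + z_β) / d)².
z_{α} + z_β = 1.960 + 0.842 = 2.802.
n = (2.802 / 1.05)² = 2.669² = 7.12.
Round up.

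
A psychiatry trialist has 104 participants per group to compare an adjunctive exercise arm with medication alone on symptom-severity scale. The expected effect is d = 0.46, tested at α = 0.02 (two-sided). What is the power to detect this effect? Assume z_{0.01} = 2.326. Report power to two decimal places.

For two equal groups, power = Φ(d·√(n/2) − z_{α/2}).
d·√(n/2) = 0.46 × √(104/2) = 0.46 × 7.211 = 3.317.
z_β = 3.317 − 2.326 = 0.991.
Power = Φ(0.991) = 0.839.

power ≈ 0.84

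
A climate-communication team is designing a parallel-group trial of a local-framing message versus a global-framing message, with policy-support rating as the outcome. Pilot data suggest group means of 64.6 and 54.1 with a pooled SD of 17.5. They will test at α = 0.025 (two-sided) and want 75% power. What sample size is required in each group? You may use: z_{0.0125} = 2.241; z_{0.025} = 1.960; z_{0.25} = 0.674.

n = 48 per group

Cohen's d = |M₁ − M₂| / SD_pooled = |64.6 − 54.1| / 17.5 = 10.5 / 17.5 = 0.600.
For two independent groups with equal n: n = 2·((z_{α/2} + z_β) / d)².
z_{α/2} + z_β = 2.241 + 0.674 = 2.915.
n = 2 × (2.915 / 0.600)² = 2 × 4.858² = 2 × 23.60 = 47.2.
Round up to the next whole participant.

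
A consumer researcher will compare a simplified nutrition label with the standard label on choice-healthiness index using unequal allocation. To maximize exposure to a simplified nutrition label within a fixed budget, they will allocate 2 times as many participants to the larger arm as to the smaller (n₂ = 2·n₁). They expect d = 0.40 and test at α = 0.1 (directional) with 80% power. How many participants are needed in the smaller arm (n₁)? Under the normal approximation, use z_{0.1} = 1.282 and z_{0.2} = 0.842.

n₁ = 43

With allocation ratio k = n₂/n₁ = 2, Var(x̄₁−x̄₂) = σ²(1/n₁ + 1/(k·n₁)) = σ²·(k+1)/(k·n₁).
So n₁ = (1 + 1/k)·((z_{α} + z_β)/d)² = 1.500 × (2.124/0.40)².
n₁ = 1.500 × 28.20 = 42.3.
Round up: n₁ = 43, giving n₂ = 2 × 43 = 86.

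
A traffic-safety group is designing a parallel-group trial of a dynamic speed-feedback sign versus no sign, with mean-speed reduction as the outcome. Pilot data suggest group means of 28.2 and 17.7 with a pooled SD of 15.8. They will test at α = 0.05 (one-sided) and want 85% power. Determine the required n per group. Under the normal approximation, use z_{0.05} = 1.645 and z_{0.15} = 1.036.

Cohen's d = |M₁ − M₂| / SD_pooled = |28.2 − 17.7| / 15.8 = 10.5 / 15.8 = 0.665.
For two independent groups with equal n: n = 2·((z_{α} + z_β) / d)².
z_{α} + z_β = 1.645 + 1.036 = 2.681.
n = 2 × (2.681 / 0.665)² = 2 × 4.032² = 2 × 16.25 = 32.5.
Round up to the next whole participant.

n = 33 per group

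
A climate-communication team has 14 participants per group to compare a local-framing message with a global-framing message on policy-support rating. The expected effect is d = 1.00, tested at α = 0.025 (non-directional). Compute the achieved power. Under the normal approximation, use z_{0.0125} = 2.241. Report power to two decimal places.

For two equal groups, power = Φ(d·√(n/2) − z_{α/2}).
d·√(n/2) = 1.00 × √(14/2) = 1.00 × 2.646 = 2.646.
z_β = 2.646 − 2.241 = 0.405.
Power = Φ(0.405) = 0.657.

power ≈ 0.66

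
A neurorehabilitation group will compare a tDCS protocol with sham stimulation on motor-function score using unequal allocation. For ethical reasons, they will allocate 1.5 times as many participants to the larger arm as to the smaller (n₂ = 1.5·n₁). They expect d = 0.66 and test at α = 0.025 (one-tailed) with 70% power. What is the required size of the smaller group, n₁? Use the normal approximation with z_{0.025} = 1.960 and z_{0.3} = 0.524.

With allocation ratio k = n₂/n₁ = 1.5, Var(x̄₁−x̄₂) = σ²(1/n₁ + 1/(k·n₁)) = σ²·(k+1)/(k·n₁).
So n₁ = (1 + 1/k)·((z_{α} + z_β)/d)² = 1.667 × (2.484/0.66)².
n₁ = 1.667 × 14.16 = 23.6.
Round up: n₁ = 24, giving n₂ = 1.5 × 24 = 36.

n₁ = 24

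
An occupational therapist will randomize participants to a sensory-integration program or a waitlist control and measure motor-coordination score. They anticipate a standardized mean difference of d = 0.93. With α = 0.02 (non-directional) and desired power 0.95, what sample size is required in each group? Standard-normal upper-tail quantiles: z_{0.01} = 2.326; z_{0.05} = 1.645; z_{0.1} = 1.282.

For two independent groups with equal n: n = 2·((z_{α/2} + z_β) / d)².
z_{α/2} + z_β = 2.326 + 1.645 = 3.971.
n = 2 × (3.971 / 0.93)² = 2 × 4.270² = 2 × 18.23 = 36.5.
Round up to the next whole participant.

n = 37 per group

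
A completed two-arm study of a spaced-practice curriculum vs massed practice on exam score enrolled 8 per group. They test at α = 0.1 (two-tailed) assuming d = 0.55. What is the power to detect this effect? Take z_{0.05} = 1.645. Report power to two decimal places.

power ≈ 0.29

For two equal groups, power = Φ(d·√(n/2) − z_{α/2}).
d·√(n/2) = 0.55 × √(8/2) = 0.55 × 2.000 = 1.100.
z_β = 1.100 − 1.645 = -0.545.
Power = Φ(-0.545) = 0.293.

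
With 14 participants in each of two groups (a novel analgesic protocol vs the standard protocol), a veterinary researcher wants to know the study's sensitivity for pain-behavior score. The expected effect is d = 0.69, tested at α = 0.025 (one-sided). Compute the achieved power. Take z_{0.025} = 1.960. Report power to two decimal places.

For two equal groups, power = Φ(d·√(n/2) − z_{α}).
d·√(n/2) = 0.69 × √(14/2) = 0.69 × 2.646 = 1.826.
z_β = 1.826 − 1.960 = -0.134.
Power = Φ(-0.134) = 0.447.

power ≈ 0.45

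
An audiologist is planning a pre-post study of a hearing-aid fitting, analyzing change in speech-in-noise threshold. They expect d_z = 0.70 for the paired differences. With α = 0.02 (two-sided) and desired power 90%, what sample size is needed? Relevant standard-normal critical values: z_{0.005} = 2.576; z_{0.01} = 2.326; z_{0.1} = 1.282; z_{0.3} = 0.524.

n = 27 pairs

For a paired (one-sample on differences) test: n = ((z_{α/2} + z_β) / d)².
z_{α/2} + z_β = 2.326 + 1.282 = 3.608.
n = (3.608 / 0.70)² = 5.154² = 26.57.
Round up.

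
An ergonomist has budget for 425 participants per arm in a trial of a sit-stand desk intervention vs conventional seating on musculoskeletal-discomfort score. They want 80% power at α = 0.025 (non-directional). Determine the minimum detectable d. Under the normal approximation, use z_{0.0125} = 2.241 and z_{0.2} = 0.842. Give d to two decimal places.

d_min ≈ 0.21

For two independent groups of n = 425 each: d_min = (z_{α/2} + z_β)·√(2/n).
z-sum = 2.241 + 0.842 = 3.083.
d_min = 3.083 × √(2/425) = 3.083 × 0.0686 = 0.211.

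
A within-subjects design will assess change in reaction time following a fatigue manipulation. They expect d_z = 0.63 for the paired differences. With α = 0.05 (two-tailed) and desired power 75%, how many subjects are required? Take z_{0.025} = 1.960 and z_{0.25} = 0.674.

n = 18 pairs

For a paired (one-sample on differences) test: n = ((z_{α/2} + z_β) / d)².
z_{α/2} + z_β = 1.960 + 0.674 = 2.634.
n = (2.634 / 0.63)² = 4.181² = 17.48.
Round up.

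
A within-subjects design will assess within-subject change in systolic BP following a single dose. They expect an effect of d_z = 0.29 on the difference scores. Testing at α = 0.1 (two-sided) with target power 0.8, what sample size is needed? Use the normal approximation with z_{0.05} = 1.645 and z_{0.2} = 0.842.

For a paired (one-sample on differences) test: n = ((z_{α/2} + z_β) / d)².
z_{α/2} + z_β = 1.645 + 0.842 = 2.487.
n = (2.487 / 0.29)² = 8.576² = 73.55.
Round up.

n = 74 pairs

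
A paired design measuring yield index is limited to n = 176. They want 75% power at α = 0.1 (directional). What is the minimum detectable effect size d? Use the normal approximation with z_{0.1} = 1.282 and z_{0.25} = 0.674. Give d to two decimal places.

d_min ≈ 0.15

For a single sample (or paired design) of n = 176: d_min = (z_{α} + z_β)/√n.
z-sum = 1.282 + 0.674 = 1.956.
d_min = 1.956 / √176 = 1.956 / 13.266 = 0.147.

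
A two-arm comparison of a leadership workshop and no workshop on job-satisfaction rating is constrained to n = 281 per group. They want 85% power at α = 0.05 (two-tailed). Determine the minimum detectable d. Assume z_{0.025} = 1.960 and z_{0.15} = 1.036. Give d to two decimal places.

For two independent groups of n = 281 each: d_min = (z_{α/2} + z_β)·√(2/n).
z-sum = 1.960 + 1.036 = 2.996.
d_min = 2.996 × √(2/281) = 2.996 × 0.0844 = 0.253.

d_min ≈ 0.25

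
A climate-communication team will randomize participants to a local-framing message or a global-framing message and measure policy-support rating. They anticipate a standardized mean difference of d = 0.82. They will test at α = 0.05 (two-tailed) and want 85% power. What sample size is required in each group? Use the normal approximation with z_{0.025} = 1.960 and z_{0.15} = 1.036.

n = 27 per group

For two independent groups with equal n: n = 2·((z_{α/2} + z_β) / d)².
z_{α/2} + z_β = 1.960 + 1.036 = 2.996.
n = 2 × (2.996 / 0.82)² = 2 × 3.654² = 2 × 13.35 = 26.7.
Round up to the next whole participant.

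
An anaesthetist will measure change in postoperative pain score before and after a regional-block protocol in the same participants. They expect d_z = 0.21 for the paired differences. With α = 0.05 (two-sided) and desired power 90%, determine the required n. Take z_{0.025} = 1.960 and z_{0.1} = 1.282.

For a paired (one-sample on differences) test: n = ((z_{α/2} + z_β) / d)².
z_{α/2} + z_β = 1.960 + 1.282 = 3.242.
n = (3.242 / 0.21)² = 15.438² = 238.33.
Round up.

n = 239 pairs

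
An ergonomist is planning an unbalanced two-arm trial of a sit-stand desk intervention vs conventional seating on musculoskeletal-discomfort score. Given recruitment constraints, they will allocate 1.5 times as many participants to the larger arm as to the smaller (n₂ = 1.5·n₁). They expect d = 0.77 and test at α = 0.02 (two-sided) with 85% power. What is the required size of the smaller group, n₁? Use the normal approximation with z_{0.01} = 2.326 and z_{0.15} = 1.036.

With allocation ratio k = n₂/n₁ = 1.5, Var(x̄₁−x̄₂) = σ²(1/n₁ + 1/(k·n₁)) = σ²·(k+1)/(k·n₁).
So n₁ = (1 + 1/k)·((z_{α/2} + z_β)/d)² = 1.667 × (3.362/0.77)².
n₁ = 1.667 × 19.06 = 31.8.
Round up: n₁ = 32, giving n₂ = 1.5 × 32 = 48.

n₁ = 32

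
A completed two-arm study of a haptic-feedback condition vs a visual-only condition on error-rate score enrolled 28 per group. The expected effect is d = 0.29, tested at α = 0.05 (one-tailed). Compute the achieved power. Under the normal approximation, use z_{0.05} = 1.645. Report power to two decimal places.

power ≈ 0.29

For two equal groups, power = Φ(d·√(n/2) − z_{α}).
d·√(n/2) = 0.29 × √(28/2) = 0.29 × 3.742 = 1.085.
z_β = 1.085 − 1.645 = -0.560.
Power = Φ(-0.560) = 0.288.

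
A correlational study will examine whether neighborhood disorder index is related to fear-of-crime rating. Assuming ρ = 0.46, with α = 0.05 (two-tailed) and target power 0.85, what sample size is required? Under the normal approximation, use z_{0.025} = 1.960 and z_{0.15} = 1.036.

Fisher's z: C = ½·ln((1+r)/(1−r)) = ½·ln(2.7037) = 0.4973.
n = ((z_{α/2} + z_β)/C)² + 3.
(1.960 + 1.036) / 0.4973 = 2.996 / 0.4973 = 6.025.
n = 6.025² + 3 = 36.29 + 3 = 39.3.
Round up.

n = 40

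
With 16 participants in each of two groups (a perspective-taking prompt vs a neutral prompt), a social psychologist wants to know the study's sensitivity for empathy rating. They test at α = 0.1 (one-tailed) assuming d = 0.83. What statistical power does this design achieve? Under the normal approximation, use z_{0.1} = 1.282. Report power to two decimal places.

power ≈ 0.86

For two equal groups, power = Φ(d·√(n/2) − z_{α}).
d·√(n/2) = 0.83 × √(16/2) = 0.83 × 2.828 = 2.348.
z_β = 2.348 − 1.282 = 1.066.
Power = Φ(1.066) = 0.857.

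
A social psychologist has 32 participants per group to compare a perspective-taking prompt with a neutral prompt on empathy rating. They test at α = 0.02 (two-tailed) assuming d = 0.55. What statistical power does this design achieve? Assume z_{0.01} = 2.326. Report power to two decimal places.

For two equal groups, power = Φ(d·√(n/2) − z_{α/2}).
d·√(n/2) = 0.55 × √(32/2) = 0.55 × 4.000 = 2.200.
z_β = 2.200 − 2.326 = -0.126.
Power = Φ(-0.126) = 0.450.

power ≈ 0.45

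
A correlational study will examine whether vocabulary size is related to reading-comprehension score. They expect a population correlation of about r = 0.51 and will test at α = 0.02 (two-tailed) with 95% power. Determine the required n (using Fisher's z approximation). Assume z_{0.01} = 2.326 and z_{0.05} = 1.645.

n = 53

Fisher's z: C = ½·ln((1+r)/(1−r)) = ½·ln(3.0816) = 0.5627.
n = ((z_{α/2} + z_β)/C)² + 3.
(2.326 + 1.645) / 0.5627 = 3.971 / 0.5627 = 7.057.
n = 7.057² + 3 = 49.80 + 3 = 52.8.
Round up.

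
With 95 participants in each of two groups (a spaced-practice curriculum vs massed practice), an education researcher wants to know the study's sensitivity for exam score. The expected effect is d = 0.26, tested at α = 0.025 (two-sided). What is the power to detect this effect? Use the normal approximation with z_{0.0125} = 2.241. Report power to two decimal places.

For two equal groups, power = Φ(d·√(n/2) − z_{α/2}).
d·√(n/2) = 0.26 × √(95/2) = 0.26 × 6.892 = 1.792.
z_β = 1.792 − 2.241 = -0.449.
Power = Φ(-0.449) = 0.327.

power ≈ 0.33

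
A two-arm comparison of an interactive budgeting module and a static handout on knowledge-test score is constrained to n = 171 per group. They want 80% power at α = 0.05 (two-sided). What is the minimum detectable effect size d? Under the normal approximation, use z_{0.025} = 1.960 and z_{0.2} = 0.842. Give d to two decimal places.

For two independent groups of n = 171 each: d_min = (z_{α/2} + z_β)·√(2/n).
z-sum = 1.960 + 0.842 = 2.802.
d_min = 2.802 × √(2/171) = 2.802 × 0.1081 = 0.303.

d_min ≈ 0.30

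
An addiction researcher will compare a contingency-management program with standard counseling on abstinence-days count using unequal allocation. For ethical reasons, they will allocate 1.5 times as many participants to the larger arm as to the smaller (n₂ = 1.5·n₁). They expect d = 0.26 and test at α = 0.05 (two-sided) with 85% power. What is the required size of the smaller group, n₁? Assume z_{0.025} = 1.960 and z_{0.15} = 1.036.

n₁ = 222

With allocation ratio k = n₂/n₁ = 1.5, Var(x̄₁−x̄₂) = σ²(1/n₁ + 1/(k·n₁)) = σ²·(k+1)/(k·n₁).
So n₁ = (1 + 1/k)·((z_{α/2} + z_β)/d)² = 1.667 × (2.996/0.26)².
n₁ = 1.667 × 132.78 = 221.3.
Round up: n₁ = 222, giving n₂ = 1.5 × 222 = 333.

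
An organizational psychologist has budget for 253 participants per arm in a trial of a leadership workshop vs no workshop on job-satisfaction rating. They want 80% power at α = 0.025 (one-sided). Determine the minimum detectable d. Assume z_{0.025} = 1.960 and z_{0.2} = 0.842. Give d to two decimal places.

d_min ≈ 0.25

For two independent groups of n = 253 each: d_min = (z_{α} + z_β)·√(2/n).
z-sum = 1.960 + 0.842 = 2.802.
d_min = 2.802 × √(2/253) = 2.802 × 0.0889 = 0.249.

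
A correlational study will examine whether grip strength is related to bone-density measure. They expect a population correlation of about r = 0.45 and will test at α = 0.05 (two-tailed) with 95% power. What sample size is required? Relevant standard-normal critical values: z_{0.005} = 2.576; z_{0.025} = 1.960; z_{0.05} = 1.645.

Fisher's z: C = ½·ln((1+r)/(1−r)) = ½·ln(2.6364) = 0.4847.
n = ((z_{α/2} + z_β)/C)² + 3.
(1.960 + 1.645) / 0.4847 = 3.605 / 0.4847 = 7.438.
n = 7.438² + 3 = 55.32 + 3 = 58.3.
Round up.

n = 59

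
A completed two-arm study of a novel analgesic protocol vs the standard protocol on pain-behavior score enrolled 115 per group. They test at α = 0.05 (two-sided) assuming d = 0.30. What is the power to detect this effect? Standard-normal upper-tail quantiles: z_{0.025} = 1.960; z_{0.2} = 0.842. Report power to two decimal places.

For two equal groups, power = Φ(d·√(n/2) − z_{α/2}).
d·√(n/2) = 0.30 × √(115/2) = 0.30 × 7.583 = 2.275.
z_β = 2.275 − 1.960 = 0.315.
Power = Φ(0.315) = 0.624.

power ≈ 0.62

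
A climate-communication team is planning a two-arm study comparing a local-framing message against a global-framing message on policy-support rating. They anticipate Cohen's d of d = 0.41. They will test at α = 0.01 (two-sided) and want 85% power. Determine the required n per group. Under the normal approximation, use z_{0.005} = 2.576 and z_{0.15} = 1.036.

n = 156 per group

For two independent groups with equal n: n = 2·((z_{α/2} + z_β) / d)².
z_{α/2} + z_β = 2.576 + 1.036 = 3.612.
n = 2 × (3.612 / 0.41)² = 2 × 8.810² = 2 × 77.61 = 155.2.
Round up to the next whole participant.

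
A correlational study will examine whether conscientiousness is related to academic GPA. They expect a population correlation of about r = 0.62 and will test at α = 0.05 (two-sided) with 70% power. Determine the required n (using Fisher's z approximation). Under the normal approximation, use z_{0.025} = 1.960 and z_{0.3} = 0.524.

Fisher's z: C = ½·ln((1+r)/(1−r)) = ½·ln(4.2632) = 0.7250.
n = ((z_{α/2} + z_β)/C)² + 3.
(1.960 + 0.524) / 0.7250 = 2.484 / 0.7250 = 3.426.
n = 3.426² + 3 = 11.74 + 3 = 14.7.
Round up.

n = 15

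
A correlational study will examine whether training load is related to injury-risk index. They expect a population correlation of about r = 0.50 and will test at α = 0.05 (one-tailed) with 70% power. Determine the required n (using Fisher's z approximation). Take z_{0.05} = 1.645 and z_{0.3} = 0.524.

n = 19

Fisher's z: C = ½·ln((1+r)/(1−r)) = ½·ln(3.0000) = 0.5493.
n = ((z_{α} + z_β)/C)² + 3.
(1.645 + 0.524) / 0.5493 = 2.169 / 0.5493 = 3.949.
n = 3.949² + 3 = 15.59 + 3 = 18.6.
Round up.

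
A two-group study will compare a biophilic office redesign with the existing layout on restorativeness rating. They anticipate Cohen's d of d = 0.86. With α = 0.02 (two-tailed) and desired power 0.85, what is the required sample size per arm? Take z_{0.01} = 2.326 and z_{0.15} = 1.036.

For two independent groups with equal n: n = 2·((z_{α/2} + z_β) / d)².
z_{α/2} + z_β = 2.326 + 1.036 = 3.362.
n = 2 × (3.362 / 0.86)² = 2 × 3.909² = 2 × 15.28 = 30.6.
Round up to the next whole participant.

n = 31 per group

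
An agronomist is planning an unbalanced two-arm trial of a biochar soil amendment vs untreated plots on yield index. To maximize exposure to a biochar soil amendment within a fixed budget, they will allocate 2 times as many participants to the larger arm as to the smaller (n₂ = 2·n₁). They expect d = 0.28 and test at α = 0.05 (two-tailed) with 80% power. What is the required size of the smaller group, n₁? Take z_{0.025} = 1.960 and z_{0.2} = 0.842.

n₁ = 151

With allocation ratio k = n₂/n₁ = 2, Var(x̄₁−x̄₂) = σ²(1/n₁ + 1/(k·n₁)) = σ²·(k+1)/(k·n₁).
So n₁ = (1 + 1/k)·((z_{α/2} + z_β)/d)² = 1.500 × (2.802/0.28)².
n₁ = 1.500 × 100.14 = 150.2.
Round up: n₁ = 151, giving n₂ = 2 × 151 = 302.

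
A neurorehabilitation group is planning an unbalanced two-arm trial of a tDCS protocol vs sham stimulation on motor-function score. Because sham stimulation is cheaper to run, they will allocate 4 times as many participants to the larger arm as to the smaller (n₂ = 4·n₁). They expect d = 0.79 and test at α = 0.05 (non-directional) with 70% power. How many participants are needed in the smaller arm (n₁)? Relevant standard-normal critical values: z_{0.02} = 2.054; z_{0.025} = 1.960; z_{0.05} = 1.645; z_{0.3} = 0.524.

With allocation ratio k = n₂/n₁ = 4, Var(x̄₁−x̄₂) = σ²(1/n₁ + 1/(k·n₁)) = σ²·(k+1)/(k·n₁).
So n₁ = (1 + 1/k)·((z_{α/2} + z_β)/d)² = 1.250 × (2.484/0.79)².
n₁ = 1.250 × 9.89 = 12.4.
Round up: n₁ = 13, giving n₂ = 4 × 13 = 52.

n₁ = 13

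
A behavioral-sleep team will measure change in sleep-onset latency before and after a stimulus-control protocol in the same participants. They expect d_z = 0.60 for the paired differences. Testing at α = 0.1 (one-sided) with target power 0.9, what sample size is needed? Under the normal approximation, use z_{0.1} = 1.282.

For a paired (one-sample on differences) test: n = ((z_{α} + z_β) / d)².
z_{α} + z_β = 1.282 + 1.282 = 2.564.
n = (2.564 / 0.60)² = 4.273² = 18.26.
Round up.

n = 19 pairs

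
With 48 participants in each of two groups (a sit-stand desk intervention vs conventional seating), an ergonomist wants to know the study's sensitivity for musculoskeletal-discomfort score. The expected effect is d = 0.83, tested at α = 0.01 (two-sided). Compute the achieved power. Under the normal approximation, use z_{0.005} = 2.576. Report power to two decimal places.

power ≈ 0.93

For two equal groups, power = Φ(d·√(n/2) − z_{α/2}).
d·√(n/2) = 0.83 × √(48/2) = 0.83 × 4.899 = 4.066.
z_β = 4.066 − 2.576 = 1.490.
Power = Φ(1.490) = 0.932.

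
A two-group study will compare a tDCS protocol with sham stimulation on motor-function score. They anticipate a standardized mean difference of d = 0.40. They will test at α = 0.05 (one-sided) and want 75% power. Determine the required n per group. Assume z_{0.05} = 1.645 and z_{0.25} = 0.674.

n = 68 per group

For two independent groups with equal n: n = 2·((z_{α} + z_β) / d)².
z_{α} + z_β = 1.645 + 0.674 = 2.319.
n = 2 × (2.319 / 0.40)² = 2 × 5.797² = 2 × 33.61 = 67.2.
Round up to the next whole participant.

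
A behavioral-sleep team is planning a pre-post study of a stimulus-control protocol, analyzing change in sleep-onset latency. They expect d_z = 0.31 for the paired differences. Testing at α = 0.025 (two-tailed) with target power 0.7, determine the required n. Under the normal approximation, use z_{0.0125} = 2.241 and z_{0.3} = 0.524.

n = 80 pairs

For a paired (one-sample on differences) test: n = ((z_{α/2} + z_β) / d)².
z_{α/2} + z_β = 2.241 + 0.524 = 2.765.
n = (2.765 / 0.31)² = 8.919² = 79.55.
Round up.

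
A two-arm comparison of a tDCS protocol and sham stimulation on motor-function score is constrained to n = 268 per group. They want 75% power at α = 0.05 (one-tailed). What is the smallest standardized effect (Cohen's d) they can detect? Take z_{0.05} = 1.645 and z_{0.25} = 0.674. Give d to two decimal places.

d_min ≈ 0.20

For two independent groups of n = 268 each: d_min = (z_{α} + z_β)·√(2/n).
z-sum = 1.645 + 0.674 = 2.319.
d_min = 2.319 × √(2/268) = 2.319 × 0.0864 = 0.200.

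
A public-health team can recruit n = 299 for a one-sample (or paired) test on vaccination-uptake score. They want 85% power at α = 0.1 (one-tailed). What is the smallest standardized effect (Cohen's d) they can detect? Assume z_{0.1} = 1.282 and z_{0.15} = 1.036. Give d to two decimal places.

For a single sample (or paired design) of n = 299: d_min = (z_{α} + z_β)/√n.
z-sum = 1.282 + 1.036 = 2.318.
d_min = 2.318 / √299 = 2.318 / 17.292 = 0.134.

d_min ≈ 0.13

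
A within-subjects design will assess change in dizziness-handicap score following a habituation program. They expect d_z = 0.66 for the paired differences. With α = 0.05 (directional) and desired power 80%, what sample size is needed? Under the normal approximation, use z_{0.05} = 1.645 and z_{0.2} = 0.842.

n = 15 pairs

For a paired (one-sample on differences) test: n = ((z_{α} + z_β) / d)².
z_{α} + z_β = 1.645 + 0.842 = 2.487.
n = (2.487 / 0.66)² = 3.768² = 14.20.
Round up.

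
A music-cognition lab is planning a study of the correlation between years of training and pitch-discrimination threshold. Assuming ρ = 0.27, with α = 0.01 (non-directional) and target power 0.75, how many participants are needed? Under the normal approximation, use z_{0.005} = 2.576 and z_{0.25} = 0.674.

n = 141

Fisher's z: C = ½·ln((1+r)/(1−r)) = ½·ln(1.7397) = 0.2769.
n = ((z_{α/2} + z_β)/C)² + 3.
(2.576 + 0.674) / 0.2769 = 3.250 / 0.2769 = 11.737.
n = 11.737² + 3 = 137.76 + 3 = 140.8.
Round up.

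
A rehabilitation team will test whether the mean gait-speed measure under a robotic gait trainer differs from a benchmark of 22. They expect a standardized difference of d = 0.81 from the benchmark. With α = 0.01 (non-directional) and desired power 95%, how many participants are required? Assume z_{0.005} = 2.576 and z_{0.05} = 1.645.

n = 28

For a one-sample test: n = ((z_{α/2} + z_β) / d)².
z_{α/2} + z_β = 2.576 + 1.645 = 4.221.
n = (4.221 / 0.81)² = 5.211² = 27.16.
Round up.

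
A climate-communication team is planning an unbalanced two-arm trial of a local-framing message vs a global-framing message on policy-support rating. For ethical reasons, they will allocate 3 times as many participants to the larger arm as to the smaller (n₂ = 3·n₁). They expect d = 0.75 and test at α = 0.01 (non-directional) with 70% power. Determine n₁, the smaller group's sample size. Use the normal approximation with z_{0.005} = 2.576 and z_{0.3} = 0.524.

With allocation ratio k = n₂/n₁ = 3, Var(x̄₁−x̄₂) = σ²(1/n₁ + 1/(k·n₁)) = σ²·(k+1)/(k·n₁).
So n₁ = (1 + 1/k)·((z_{α/2} + z_β)/d)² = 1.333 × (3.100/0.75)².
n₁ = 1.333 × 17.08 = 22.8.
Round up: n₁ = 23, giving n₂ = 3 × 23 = 69.

n₁ = 23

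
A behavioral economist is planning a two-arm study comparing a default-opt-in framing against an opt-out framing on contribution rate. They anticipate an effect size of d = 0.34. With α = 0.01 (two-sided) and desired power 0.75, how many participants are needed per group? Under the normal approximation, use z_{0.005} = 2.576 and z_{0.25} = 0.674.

For two independent groups with equal n: n = 2·((z_{α/2} + z_β) / d)².
z_{α/2} + z_β = 2.576 + 0.674 = 3.250.
n = 2 × (3.250 / 0.34)² = 2 × 9.559² = 2 × 91.37 = 182.7.
Round up to the next whole participant.

n = 183 per group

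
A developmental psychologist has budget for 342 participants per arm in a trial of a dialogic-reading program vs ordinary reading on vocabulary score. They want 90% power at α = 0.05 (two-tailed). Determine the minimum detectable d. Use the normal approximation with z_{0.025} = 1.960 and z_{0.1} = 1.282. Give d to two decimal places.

d_min ≈ 0.25

For two independent groups of n = 342 each: d_min = (z_{α/2} + z_β)·√(2/n).
z-sum = 1.960 + 1.282 = 3.242.
d_min = 3.242 × √(2/342) = 3.242 × 0.0765 = 0.248.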